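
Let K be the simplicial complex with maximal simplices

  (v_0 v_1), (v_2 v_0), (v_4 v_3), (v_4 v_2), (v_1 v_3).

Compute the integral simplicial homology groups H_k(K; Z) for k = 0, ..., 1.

We work with the vertex ordering v_0 < v_1 < v_2 < v_3 < v_4. The simplices of K, each written with vertices in increasing order, are:

  0-simplices (5): [v_0], [v_1], [v_2], [v_3], [v_4]
  1-simplices (5): [v_0,v_1], [v_0,v_2], [v_1,v_3], [v_2,v_4], [v_3,v_4]

giving chain groups C_0 ≅ Z^5, C_1 ≅ Z^5.

Boundary ∂_1: C_1 → C_0 maps an edge to its endpoints' difference, ∂[p,q] = q − p. For instance
  ∂[v_0,v_2] = [v_2] − [v_0].
As a 5×5 matrix over Z this has rank 4, with invariant factors (1,1,1,1).

Computing H_k = (kernel of ∂_k) / (image of ∂_{k+1}):

  H_0: rank C_0 − rank ∂_1 = 5 − 4 = 1, and the invariant factors of ∂_1 are all 1, so H_0 = Z.
  H_1: rank ker ∂_1 − rank ∂_2 = (5 − 4) − 0 = 1, and there is no ∂_2, so H_1 = Z.

As a check, the Euler characteristic is 5 − 5 = 0, which agrees with 1 − 1 = 0.
(K is a triangulation of the circle S^1.)

H_0 ≅ Z,  H_1 ≅ Z.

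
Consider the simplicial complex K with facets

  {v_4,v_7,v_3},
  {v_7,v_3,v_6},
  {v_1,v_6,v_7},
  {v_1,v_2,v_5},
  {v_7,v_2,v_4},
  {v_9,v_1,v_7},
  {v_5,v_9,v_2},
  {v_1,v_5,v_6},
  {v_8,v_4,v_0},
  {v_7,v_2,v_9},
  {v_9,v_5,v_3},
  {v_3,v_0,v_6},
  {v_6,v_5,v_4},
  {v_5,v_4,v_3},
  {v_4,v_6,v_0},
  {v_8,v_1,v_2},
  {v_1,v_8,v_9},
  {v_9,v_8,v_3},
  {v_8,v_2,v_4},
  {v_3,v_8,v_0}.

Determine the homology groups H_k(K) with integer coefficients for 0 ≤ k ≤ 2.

H_0 = Z,  H_1 = Z ⊕ Z/2,  H_2 = 0.

K has 10 vertices, 30 edges, 20 triangles.
rank ∂_0 = 0, rank ∂_1 = 9 ⇒ b_0 = 10 − 0 − 9 = 1; all invariant factors of ∂_1 are 1 so no torsion. So H_0 = Z.
rank ∂_1 = 9, rank ∂_2 = 20 ⇒ b_1 = 30 − 9 − 20 = 1; ∂_2 has invariant factor(s) [2] giving torsion. So H_1 = Z ⊕ Z/2.
rank ∂_2 = 20, rank ∂_3 = 0 ⇒ b_2 = 20 − 20 − 0 = 0. So H_2 = 0.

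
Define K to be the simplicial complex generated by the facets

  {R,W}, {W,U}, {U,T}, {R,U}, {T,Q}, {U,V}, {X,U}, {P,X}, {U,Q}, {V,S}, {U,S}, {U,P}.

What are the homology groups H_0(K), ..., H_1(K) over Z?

We work with the vertex ordering P < Q < R < S < T < U < V < W < X. The simplices of K, each written with vertices in increasing order, are:

  0-simplices (9): P, Q, R, S, T, U, V, W, X
  1-simplices (12): PU, PX, QT, QU, RU, RW, SU, SV, TU, UV, UW, UX

so the chain groups are C_0 ≅ Z^9, C_1 ≅ Z^12.

The boundary map ∂_1: C_1 → C_0 maps an edge to its endpoints' difference, ∂[p,q] = q − p. For instance
  ∂QT = T − Q.
The 9×12 boundary matrix has rank 8 and Smith normal form diag(1,1,1,1,1,1,1,1).

Now H_k = ker ∂_k / im ∂_{k+1}, so:

  H_0: rank C_0 − rank ∂_1 = 9 − 8 = 1, and the invariant factors of ∂_1 are all 1, so H_0 = Z.
  H_1: rank ker ∂_1 − rank ∂_2 = (12 − 8) − 0 = 4, and there is no ∂_2, so H_1 = Z^4.

H_0 = Z,  H_1 = Z^4.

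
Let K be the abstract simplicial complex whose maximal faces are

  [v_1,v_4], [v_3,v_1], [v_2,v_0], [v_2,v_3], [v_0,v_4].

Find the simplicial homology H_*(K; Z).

Order the vertices as v_0 < v_1 < v_2 < v_3 < v_4. Listing each simplex with vertices in this order, K has dimension 1 with simplices:

  0-simplices (5): [v_0], [v_1], [v_2], [v_3], [v_4]
  1-simplices (5): [v_0,v_2], [v_0,v_4], [v_1,v_3], [v_1,v_4], [v_2,v_3]

giving chain groups C_0 ≅ Z^5, C_1 ≅ Z^5.

∂_1: C_1 → C_0 is given by ∂[p,q] = [q] − [p].
As a 5×5 matrix over Z this has rank 4, with invariant factors (1,1,1,1).

Computing H_k = (kernel of ∂_k) / (image of ∂_{k+1}):

  H_0: rank C_0 − rank ∂_1 = 5 − 4 = 1, and the invariant factors of ∂_1 are all 1, so H_0 = Z.
  H_1: rank ker ∂_1 − rank ∂_2 = (5 − 4) − 0 = 1, and there is no ∂_2, so H_1 = Z.

H_0 = Z,  H_1 = Z.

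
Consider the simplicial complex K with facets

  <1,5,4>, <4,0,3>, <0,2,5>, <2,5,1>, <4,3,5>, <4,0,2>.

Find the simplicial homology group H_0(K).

We work with the vertex ordering 0 < 1 < 2 < 3 < 4 < 5. The simplices of K, each written with vertices in increasing order, are:

  0-simplices (6): [0], [1], [2], [3], [4], [5]
  1-simplices (12): [0,2], [0,3], [0,4], [0,5], [1,2], [1,4], [1,5], [2,4], [2,5], [3,4], [3,5], [4,5]
  2-simplices (6): [0,2,4], [0,2,5], [0,3,4], [1,2,5], [1,4,5], [3,4,5]

giving chain groups C_0 ≅ Z^6, C_1 ≅ Z^12, C_2 ≅ Z^6.

Boundary ∂_1: C_1 → C_0 is given by ∂[p,q] = [q] − [p]. For instance
  ∂[2,5] = [5] − [2].
The resulting 6×12 matrix has rank 5, and its Smith normal form has invariant factors (1,1,1,1,1).

Boundary ∂_2: C_2 → C_1 maps a triangle to the signed sum of its edges. For instance
  ∂[0,2,4] = [2,4] − [0,4] + [0,2],
  ∂[3,4,5] = [4,5] − [3,5] + [3,4].
The resulting 12×6 matrix has rank 6, and its Smith normal form has invariant factors (1,1,1,1,1,1).

Now H_k = ker ∂_k / im ∂_{k+1}, so:

  H_0: rank C_0 − rank ∂_1 = 6 − 5 = 1, and the invariant factors of ∂_1 are all 1, so H_0 = Z.

H_0 = Z.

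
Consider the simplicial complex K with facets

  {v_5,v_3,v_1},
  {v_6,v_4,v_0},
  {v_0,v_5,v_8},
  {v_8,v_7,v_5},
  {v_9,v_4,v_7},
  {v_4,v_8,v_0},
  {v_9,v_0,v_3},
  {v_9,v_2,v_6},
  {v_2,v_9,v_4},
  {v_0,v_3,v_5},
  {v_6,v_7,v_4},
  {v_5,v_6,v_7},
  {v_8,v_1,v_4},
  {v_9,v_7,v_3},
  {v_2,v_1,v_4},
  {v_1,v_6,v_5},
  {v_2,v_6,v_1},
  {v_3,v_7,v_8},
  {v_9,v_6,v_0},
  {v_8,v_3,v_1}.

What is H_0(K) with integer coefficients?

Take the total order v_0 < v_1 < v_2 < v_3 < v_4 < v_5 < v_6 < v_7 < v_8 < v_9 on the vertex set. Then K (dimension 2) consists of the simplices:

  0-simplices (10): [v_0], [v_1], [v_2], [v_3], [v_4], [v_5], [v_6], [v_7], [v_8], [v_9]
  1-simplices (30): (30 of them)
  2-simplices (20): (20 of them)

Hence C_0 ≅ Z^10, C_1 ≅ Z^30, C_2 ≅ Z^20.

∂_1: C_1 → C_0 maps an edge to its endpoints' difference, ∂[p,q] = q − p. For instance
  ∂[v_5,v_7] = [v_7] − [v_5].
The 10×30 boundary matrix has rank 9 and Smith normal form diag(1,1,1,1,1,1,1,1,1).

Boundary ∂_2: C_2 → C_1 maps a triangle to the signed sum of its edges. For instance
  ∂[v_1,v_4,v_8] = [v_4,v_8] − [v_1,v_8] + [v_1,v_4],
  ∂[v_2,v_6,v_9] = [v_6,v_9] − [v_2,v_9] + [v_2,v_6].
The 30×20 boundary matrix has rank 20 and Smith normal form diag(1,1,1,1,1,1,1,1,1,1,1,1,1,1,1,1,1,1,1,2).

Now H_k = ker ∂_k / im ∂_{k+1}, so:

  H_0: rank C_0 − rank ∂_1 = 10 − 9 = 1, and the invariant factors of ∂_1 are all 1, so H_0 = Z.

H_0 ≅ Z.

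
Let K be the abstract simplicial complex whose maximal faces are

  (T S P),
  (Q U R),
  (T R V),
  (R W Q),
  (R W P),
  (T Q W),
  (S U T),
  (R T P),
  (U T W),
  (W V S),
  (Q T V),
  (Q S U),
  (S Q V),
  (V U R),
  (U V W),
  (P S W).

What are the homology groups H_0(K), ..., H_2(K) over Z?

Order the vertices as P < Q < R < S < T < U < V < W. Listing each simplex with vertices in this order, K has dimension 2 with simplices:

  0-simplices (8): P, Q, R, S, T, U, V, W
  1-simplices (24): PR, PS, PT, PW, QR, QS, QT, QU, QV, QW, RT, RU, RV, RW, ST, SU, SV, SW, TU, TV, TW, UV, UW, VW
  2-simplices (16): PRT, PRW, PST, PSW, QRU, QRW, QSU, QSV, QTV, QTW, RTV, RUV, STU, SVW, TUW, UVW

giving chain groups C_0 ≅ Z^8, C_1 ≅ Z^24, C_2 ≅ Z^16.

The boundary map ∂_1: C_1 → C_0 sends each edge [p,q] (with p < q) to q − p.
The 8×24 boundary matrix has rank 7 and Smith normal form diag(1,1,1,1,1,1,1).

The boundary map ∂_2: C_2 → C_1 acts by ∂[p,q,r] = [q,r] − [p,r] + [p,q]. For instance
  ∂PRW = RW − PW + PR,
  ∂QTW = TW − QW + QT.
This gives a 24×16 integer matrix of rank 15; reducing to Smith normal form yields diagonal entries (1,1,1,1,1,1,1,1,1,1,1,1,1,1,1).

Now H_k = ker ∂_k / im ∂_{k+1}, so:

  H_0: rank C_0 − rank ∂_1 = 8 − 7 = 1, and the invariant factors of ∂_1 are all 1, so H_0 = Z.
  H_1: rank ker ∂_1 − rank ∂_2 = (24 − 7) − 15 = 2, and the invariant factors of ∂_2 are all 1, so H_1 = Z^2.
  H_2: rank ker ∂_2 − rank ∂_3 = (16 − 15) − 0 = 1, and there is no ∂_3, so H_2 = Z.

(K is a triangulation of the torus T^2.)

H_0 ≅ Z,  H_1 ≅ Z^2,  H_2 ≅ Z.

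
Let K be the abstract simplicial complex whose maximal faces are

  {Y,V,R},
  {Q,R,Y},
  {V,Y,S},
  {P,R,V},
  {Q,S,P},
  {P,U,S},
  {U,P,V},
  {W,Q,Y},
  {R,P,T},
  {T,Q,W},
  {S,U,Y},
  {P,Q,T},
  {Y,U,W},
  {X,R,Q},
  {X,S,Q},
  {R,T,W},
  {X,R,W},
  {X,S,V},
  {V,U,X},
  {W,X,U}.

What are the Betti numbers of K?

Fix the vertex order P < Q < R < S < T < U < V < W < X < Y and write every simplex with vertices in increasing order. Then dim K = 2 and the simplices of K are:

  0-simplices (10): P, Q, R, S, T, U, V, W, X, Y
  1-simplices (30): PQ, PR, PS, PT, PU, PV, QR, QS, QT, QW, QX, QY, RT, RV, RW, RX, RY, SU, SV, SX, SY, TW, UV, UW, UX, UY, VX, VY, WX, WY
  2-simplices (20): PQS, PQT, PRT, PRV, PSU, PUV, QRX, QRY, QSX, QTW, QWY, RTW, RVY, RWX, SUY, SVX, SVY, UVX, UWX, UWY

Hence C_0 ≅ Z^10, C_1 ≅ Z^30, C_2 ≅ Z^20.

The boundary map ∂_1: C_1 → C_0 sends each edge [p,q] (with p < q) to q − p.
The 10×30 boundary matrix has rank 9 and Smith normal form diag(1,1,1,1,1,1,1,1,1).

Boundary ∂_2: C_2 → C_1 sends each 2-simplex [p,q,r] to [q,r] − [p,r] + [p,q]. For instance
  ∂PRV = RV − PV + PR,
  ∂RVY = VY − RY + RV.
The resulting 30×20 matrix has rank 20, and its Smith normal form has invariant factors (1,1,1,1,1,1,1,1,1,1,1,1,1,1,1,1,1,1,1,2).

Computing H_k = (kernel of ∂_k) / (image of ∂_{k+1}):

  H_0: rank C_0 − rank ∂_1 = 10 − 9 = 1, and the invariant factors of ∂_1 are all 1, so H_0 ≅ Z.
  H_1: rank ker ∂_1 − rank ∂_2 = (30 − 9) − 20 = 1, and ∂_2 has invariant factor 2 > 1, so H_1 ≅ Z ⊕ Z/2.
  H_2: rank ker ∂_2 − rank ∂_3 = (20 − 20) − 0 = 0, and there is no ∂_3, so H_2 ≅ 0.

Hence the Betti numbers are b_0 = 1, b_1 = 1, b_2 = 0.

b_0 = 1, b_1 = 1, b_2 = 0.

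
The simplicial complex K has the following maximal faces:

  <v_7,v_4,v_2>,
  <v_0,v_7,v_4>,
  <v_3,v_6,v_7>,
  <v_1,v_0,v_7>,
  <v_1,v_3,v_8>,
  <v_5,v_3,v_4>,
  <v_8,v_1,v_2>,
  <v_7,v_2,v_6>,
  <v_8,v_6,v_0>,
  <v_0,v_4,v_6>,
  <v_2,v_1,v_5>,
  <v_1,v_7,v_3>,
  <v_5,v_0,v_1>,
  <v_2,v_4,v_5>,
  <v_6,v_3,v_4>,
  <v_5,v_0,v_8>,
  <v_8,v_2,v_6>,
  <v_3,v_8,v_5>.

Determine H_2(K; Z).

Take the total order v_0 < v_1 < v_2 < v_3 < v_4 < v_5 < v_6 < v_7 < v_8 on the vertex set. Then K (dimension 2) consists of the simplices:

  0-simplices (9): [v_0], [v_1], [v_2], [v_3], [v_4], [v_5], [v_6], [v_7], [v_8]
  1-simplices (27): (27 of them)
  2-simplices (18): (18 of them)

giving chain groups C_0 ≅ Z^9, C_1 ≅ Z^27, C_2 ≅ Z^18.

Boundary ∂_1: C_1 → C_0 maps an edge to its endpoints' difference, ∂[p,q] = q − p.
As a 9×27 matrix over Z this has rank 8, with invariant factors (1,1,1,1,1,1,1,1).

∂_2: C_2 → C_1 acts by ∂[p,q,r] = [q,r] − [p,r] + [p,q]. For instance
  ∂[v_0,v_1,v_5] = [v_1,v_5] − [v_0,v_5] + [v_0,v_1],
  ∂[v_3,v_4,v_5] = [v_4,v_5] − [v_3,v_5] + [v_3,v_4].
The 27×18 boundary matrix has rank 18 and Smith normal form diag(1,1,1,1,1,1,1,1,1,1,1,1,1,1,1,1,1,2).

Now H_k = ker ∂_k / im ∂_{k+1}, so:

  H_2: rank ker ∂_2 − rank ∂_3 = (18 − 18) − 0 = 0, and there is no ∂_3, so H_2 ≅ 0.

(K is a triangulation of the Klein bottle.)

H_2 = 0.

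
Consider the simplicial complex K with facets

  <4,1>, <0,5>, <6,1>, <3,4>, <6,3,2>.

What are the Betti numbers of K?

Fix the vertex order 0 < 1 < 2 < 3 < 4 < 5 < 6 and write every simplex with vertices in increasing order. Then dim K = 2 and the simplices of K are:

  0-simplices (7): [0], [1], [2], [3], [4], [5], [6]
  1-simplices (7): [0,5], [1,4], [1,6], [2,3], [2,6], [3,4], [3,6]
  2-simplices (1): [2,3,6]

giving chain groups C_0 ≅ Z^7, C_1 ≅ Z^7, C_2 ≅ Z^1.

The boundary map ∂_1: C_1 → C_0 is given by ∂[p,q] = [q] − [p].
As a 7×7 matrix over Z this has rank 5, with invariant factors (1,1,1,1,1).

∂_2: C_2 → C_1 maps a triangle to the signed sum of its edges. For instance
  ∂[2,3,6] = [3,6] − [2,6] + [2,3].
This gives a 7×1 integer matrix of rank 1; reducing to Smith normal form yields diagonal entries (1).

Now H_k = ker ∂_k / im ∂_{k+1}, so:

  H_0: rank C_0 − rank ∂_1 = 7 − 5 = 2, and the invariant factors of ∂_1 are all 1, so H_0 = Z^2.
  H_1: rank ker ∂_1 − rank ∂_2 = (7 − 5) − 1 = 1, and the invariant factors of ∂_2 are all 1, so H_1 = Z.
  H_2: rank ker ∂_2 − rank ∂_3 = (1 − 1) − 0 = 0, and there is no ∂_3, so H_2 = 0.

Hence the Betti numbers are b_0 = 2, b_1 = 1, b_2 = 0.

b_0 = 2, b_1 = 1, b_2 = 0.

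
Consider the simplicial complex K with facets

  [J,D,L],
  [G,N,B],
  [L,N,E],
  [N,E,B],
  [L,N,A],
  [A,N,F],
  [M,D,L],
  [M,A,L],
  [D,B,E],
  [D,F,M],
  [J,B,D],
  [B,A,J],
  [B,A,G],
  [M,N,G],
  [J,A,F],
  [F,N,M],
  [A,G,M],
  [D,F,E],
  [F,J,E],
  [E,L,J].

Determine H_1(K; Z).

Fix the vertex order A < B < D < E < F < G < J < L < M < N and write every simplex with vertices in increasing order. Then dim K = 2 and the simplices of K are:

  0-simplices (10): A, B, D, E, F, G, J, L, M, N
  1-simplices (30): AB, AF, AG, AJ, AL, AM, AN, BD, BE, BG, BJ, BN, DE, DF, DJ, DL, DM, EF, EJ, EL, EN, FJ, FM, FN, GM, GN, JL, LM, LN, MN
  2-simplices (20): ABG, ABJ, AFJ, AFN, AGM, ALM, ALN, BDE, BDJ, BEN, BGN, DEF, DFM, DJL, DLM, EFJ, EJL, ELN, FMN, GMN

giving chain groups C_0 ≅ Z^10, C_1 ≅ Z^30, C_2 ≅ Z^20.

Boundary ∂_1: C_1 → C_0 maps an edge to its endpoints' difference, ∂[p,q] = q − p.
This gives a 10×30 integer matrix of rank 9; reducing to Smith normal form yields diagonal entries (1,1,1,1,1,1,1,1,1).

Boundary ∂_2: C_2 → C_1 acts by ∂[p,q,r] = [q,r] − [p,r] + [p,q]. For instance
  ∂ALN = LN − AN + AL,
  ∂ABJ = BJ − AJ + AB.
The 30×20 boundary matrix has rank 20 and Smith normal form diag(1,1,1,1,1,1,1,1,1,1,1,1,1,1,1,1,1,1,1,2).

Reading off H_k = ker ∂_k / im ∂_{k+1}:

  H_1: rank ker ∂_1 − rank ∂_2 = (30 − 9) − 20 = 1, and ∂_2 has invariant factor 2 > 1, so H_1 = Z ⊕ Z_2.

H_1 ≅ Z ⊕ Z_2.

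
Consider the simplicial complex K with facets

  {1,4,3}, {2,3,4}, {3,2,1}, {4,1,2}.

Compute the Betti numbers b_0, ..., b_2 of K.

Fix the vertex order 1 < 2 < 3 < 4 and write every simplex with vertices in increasing order. Then dim K = 2 and the simplices of K are:

  0-simplices (4): [1], [2], [3], [4]
  1-simplices (6): [1,2], [1,3], [1,4], [2,3], [2,4], [3,4]
  2-simplices (4): [1,2,3], [1,2,4], [1,3,4], [2,3,4]

giving chain groups C_0 ≅ Z^4, C_1 ≅ Z^6, C_2 ≅ Z^4.

Boundary ∂_1: C_1 → C_0 sends each edge [p,q] (with p < q) to q − p. For instance
  ∂[2,3] = [3] − [2].
The 4×6 boundary matrix has rank 3 and Smith normal form diag(1,1,1).

The boundary map ∂_2: C_2 → C_1 maps a triangle to the signed sum of its edges. For instance
  ∂[1,2,4] = [2,4] − [1,4] + [1,2],
  ∂[1,3,4] = [3,4] − [1,4] + [1,3].
The 6×4 boundary matrix has rank 3 and Smith normal form diag(1,1,1).

Computing H_k = (kernel of ∂_k) / (image of ∂_{k+1}):

  H_0: rank C_0 − rank ∂_1 = 4 − 3 = 1, and the invariant factors of ∂_1 are all 1, so H_0 = Z.
  H_1: rank ker ∂_1 − rank ∂_2 = (6 − 3) − 3 = 0, and the invariant factors of ∂_2 are all 1, so H_1 = 0.
  H_2: rank ker ∂_2 − rank ∂_3 = (4 − 3) − 0 = 1, and there is no ∂_3, so H_2 = Z.

As a check, the Euler characteristic is 4 − 6 + 4 = 2, which agrees with 1 − 0 + 1 = 2.

Hence the Betti numbers are b_0 = 1, b_1 = 0, b_2 = 1.

b_0 = 1, b_1 = 0, b_2 = 1.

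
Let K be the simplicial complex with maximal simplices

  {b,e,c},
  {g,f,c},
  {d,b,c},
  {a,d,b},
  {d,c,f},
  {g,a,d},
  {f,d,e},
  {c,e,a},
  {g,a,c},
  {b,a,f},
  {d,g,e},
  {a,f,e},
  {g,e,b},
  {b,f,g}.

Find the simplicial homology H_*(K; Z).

H_0 = Z,  H_1 = Z^2,  H_2 = Z.

We work with the vertex ordering a < b < c < d < e < f < g. The simplices of K, each written with vertices in increasing order, are:

  0-simplices (7): a, b, c, d, e, f, g
  1-simplices (21): ab, ac, ad, ae, af, ag, bc, bd, be, bf, bg, cd, ce, cf, cg, de, df, dg, ef, eg, fg
  2-simplices (14): abd, abf, ace, acg, adg, aef, bcd, bce, beg, bfg, cdf, cfg, def, deg

so the chain groups are C_0 ≅ Z^7, C_1 ≅ Z^21, C_2 ≅ Z^14.

The boundary map ∂_1: C_1 → C_0 maps an edge to its endpoints' difference, ∂[p,q] = q − p.
The 7×21 boundary matrix has rank 6 and Smith normal form diag(1,1,1,1,1,1).

Boundary ∂_2: C_2 → C_1 maps a triangle to the signed sum of its edges. For instance
  ∂adg = dg − ag + ad,
  ∂def = ef − df + de.
As a 21×14 matrix over Z this has rank 13, with invariant factors (1,1,1,1,1,1,1,1,1,1,1,1,1).

Now H_k = ker ∂_k / im ∂_{k+1}, so:

  H_0: rank C_0 − rank ∂_1 = 7 − 6 = 1, and the invariant factors of ∂_1 are all 1, so H_0 = Z.
  H_1: rank ker ∂_1 − rank ∂_2 = (21 − 6) − 13 = 2, and the invariant factors of ∂_2 are all 1, so H_1 = Z^2.
  H_2: rank ker ∂_2 − rank ∂_3 = (14 − 13) − 0 = 1, and there is no ∂_3, so H_2 = Z.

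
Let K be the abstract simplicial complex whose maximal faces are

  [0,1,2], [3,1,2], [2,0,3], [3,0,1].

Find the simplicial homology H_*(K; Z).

H_0 = Z,  H_1 = 0,  H_2 = Z.

Fix the vertex order 0 < 1 < 2 < 3 and write every simplex with vertices in increasing order. Then dim K = 2 and the simplices of K are:

  0-simplices (4): [0], [1], [2], [3]
  1-simplices (6): [0,1], [0,2], [0,3], [1,2], [1,3], [2,3]
  2-simplices (4): [0,1,2], [0,1,3], [0,2,3], [1,2,3]

Hence C_0 ≅ Z^4, C_1 ≅ Z^6, C_2 ≅ Z^4.

∂_1: C_1 → C_0 maps an edge to its endpoints' difference, ∂[p,q] = q − p. For instance
  ∂[0,2] = [2] − [0].
The resulting 4×6 matrix has rank 3, and its Smith normal form has invariant factors (1,1,1).

The boundary map ∂_2: C_2 → C_1 acts by ∂[p,q,r] = [q,r] − [p,r] + [p,q]. For instance
  ∂[0,2,3] = [2,3] − [0,3] + [0,2],
  ∂[0,1,3] = [1,3] − [0,3] + [0,1].
The 6×4 boundary matrix has rank 3 and Smith normal form diag(1,1,1).

From H_k ≅ ker(∂_k) / im(∂_{k+1}) we obtain:

  H_0: rank C_0 − rank ∂_1 = 4 − 3 = 1, and the invariant factors of ∂_1 are all 1, so H_0 ≅ Z.
  H_1: rank ker ∂_1 − rank ∂_2 = (6 − 3) − 3 = 0, and the invariant factors of ∂_2 are all 1, so H_1 ≅ 0.
  H_2: rank ker ∂_2 − rank ∂_3 = (4 − 3) − 0 = 1, and there is no ∂_3, so H_2 ≅ Z.

(K is a triangulation of the 2-sphere S^2.)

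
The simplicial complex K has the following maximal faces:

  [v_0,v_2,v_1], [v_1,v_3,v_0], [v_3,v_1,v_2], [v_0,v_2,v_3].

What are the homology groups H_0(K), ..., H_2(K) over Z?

Fix the vertex order v_0 < v_1 < v_2 < v_3 and write every simplex with vertices in increasing order. Then dim K = 2 and the simplices of K are:

  0-simplices (4): [v_0], [v_1], [v_2], [v_3]
  1-simplices (6): [v_0,v_1], [v_0,v_2], [v_0,v_3], [v_1,v_2], [v_1,v_3], [v_2,v_3]
  2-simplices (4): [v_0,v_1,v_2], [v_0,v_1,v_3], [v_0,v_2,v_3], [v_1,v_2,v_3]

so the chain groups are C_0 ≅ Z^4, C_1 ≅ Z^6, C_2 ≅ Z^4.

∂_1: C_1 → C_0 is given by ∂[p,q] = [q] − [p].
The 4×6 boundary matrix has rank 3 and Smith normal form diag(1,1,1).

The boundary map ∂_2: C_2 → C_1 maps a triangle to the signed sum of its edges. For instance
  ∂[v_0,v_2,v_3] = [v_2,v_3] − [v_0,v_3] + [v_0,v_2],
  ∂[v_1,v_2,v_3] = [v_2,v_3] − [v_1,v_3] + [v_1,v_2].
This gives a 6×4 integer matrix of rank 3; reducing to Smith normal form yields diagonal entries (1,1,1).

From H_k ≅ ker(∂_k) / im(∂_{k+1}) we obtain:

  H_0: rank C_0 − rank ∂_1 = 4 − 3 = 1, and the invariant factors of ∂_1 are all 1, so H_0 ≅ Z.
  H_1: rank ker ∂_1 − rank ∂_2 = (6 − 3) − 3 = 0, and the invariant factors of ∂_2 are all 1, so H_1 ≅ 0.
  H_2: rank ker ∂_2 − rank ∂_3 = (4 − 3) − 0 = 1, and there is no ∂_3, so H_2 ≅ Z.

(K is a triangulation of the 2-sphere S^2.)

H_0 ≅ Z,  H_1 = 0,  H_2 ≅ Z.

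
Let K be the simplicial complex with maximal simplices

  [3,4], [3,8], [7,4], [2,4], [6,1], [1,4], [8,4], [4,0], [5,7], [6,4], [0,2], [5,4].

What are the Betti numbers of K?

K has 9 vertices, 12 edges.
rank ∂_0 = 0, rank ∂_1 = 8 ⇒ b_0 = 9 − 0 − 8 = 1; all invariant factors of ∂_1 are 1 so no torsion. So H_0 = Z.
rank ∂_1 = 8, rank ∂_2 = 0 ⇒ b_1 = 12 − 8 − 0 = 4. So H_1 = Z^4.

b_0 = 1, b_1 = 4.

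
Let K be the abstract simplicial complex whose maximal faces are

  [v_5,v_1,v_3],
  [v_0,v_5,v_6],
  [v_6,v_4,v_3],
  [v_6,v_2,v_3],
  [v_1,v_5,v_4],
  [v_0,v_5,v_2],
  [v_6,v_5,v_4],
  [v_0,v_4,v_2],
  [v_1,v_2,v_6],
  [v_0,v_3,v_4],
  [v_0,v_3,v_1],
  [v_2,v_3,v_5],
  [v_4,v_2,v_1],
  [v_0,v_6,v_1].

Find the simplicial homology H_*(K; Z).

H_0 ≅ Z,  H_1 ≅ Z^2,  H_2 ≅ Z.

We work with the vertex ordering v_0 < v_1 < v_2 < v_3 < v_4 < v_5 < v_6. The simplices of K, each written with vertices in increasing order, are:

  0-simplices (7): [v_0], [v_1], [v_2], [v_3], [v_4], [v_5], [v_6]
  1-simplices (21): (21 of them)
  2-simplices (14): (14 of them)

giving chain groups C_0 ≅ Z^7, C_1 ≅ Z^21, C_2 ≅ Z^14.

Boundary ∂_1: C_1 → C_0 sends each edge [p,q] (with p < q) to q − p. For instance
  ∂[v_3,v_4] = [v_4] − [v_3].
The 7×21 boundary matrix has rank 6 and Smith normal form diag(1,1,1,1,1,1).

∂_2: C_2 → C_1 sends each 2-simplex [p,q,r] to [q,r] − [p,r] + [p,q]. For instance
  ∂[v_0,v_2,v_5] = [v_2,v_5] − [v_0,v_5] + [v_0,v_2],
  ∂[v_0,v_1,v_3] = [v_1,v_3] − [v_0,v_3] + [v_0,v_1].
As a 21×14 matrix over Z this has rank 13, with invariant factors (1,1,1,1,1,1,1,1,1,1,1,1,1).

Now H_k = ker ∂_k / im ∂_{k+1}, so:

  H_0: rank C_0 − rank ∂_1 = 7 − 6 = 1, and the invariant factors of ∂_1 are all 1, so H_0 ≅ Z.
  H_1: rank ker ∂_1 − rank ∂_2 = (21 − 6) − 13 = 2, and the invariant factors of ∂_2 are all 1, so H_1 ≅ Z^2.
  H_2: rank ker ∂_2 − rank ∂_3 = (14 − 13) − 0 = 1, and there is no ∂_3, so H_2 ≅ Z.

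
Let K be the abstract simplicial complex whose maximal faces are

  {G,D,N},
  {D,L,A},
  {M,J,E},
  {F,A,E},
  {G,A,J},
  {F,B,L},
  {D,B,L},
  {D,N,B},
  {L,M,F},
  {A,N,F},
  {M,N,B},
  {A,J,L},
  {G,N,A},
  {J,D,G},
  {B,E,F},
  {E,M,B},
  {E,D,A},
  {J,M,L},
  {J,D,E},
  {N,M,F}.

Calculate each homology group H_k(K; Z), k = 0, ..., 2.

Take the total order A < B < D < E < F < G < J < L < M < N on the vertex set. Then K (dimension 2) consists of the simplices:

  0-simplices (10): A, B, D, E, F, G, J, L, M, N
  1-simplices (30): AD, AE, AF, AG, AJ, AL, AN, BD, BE, BF, BL, BM, BN, DE, DG, DJ, DL, DN, EF, EJ, EM, FL, FM, FN, GJ, GN, JL, JM, LM, MN
  2-simplices (20): ADE, ADL, AEF, AFN, AGJ, AGN, AJL, BDL, BDN, BEF, BEM, BFL, BMN, DEJ, DGJ, DGN, EJM, FLM, FMN, JLM

so the chain groups are C_0 ≅ Z^10, C_1 ≅ Z^30, C_2 ≅ Z^20.

∂_1: C_1 → C_0 sends each edge [p,q] (with p < q) to q − p. For instance
  ∂AG = G − A.
As a 10×30 matrix over Z this has rank 9, with invariant factors (1,1,1,1,1,1,1,1,1).

∂_2: C_2 → C_1 maps a triangle to the signed sum of its edges. For instance
  ∂BEM = EM − BM + BE,
  ∂BFL = FL − BL + BF.
This gives a 30×20 integer matrix of rank 20; reducing to Smith normal form yields diagonal entries (1,1,1,1,1,1,1,1,1,1,1,1,1,1,1,1,1,1,1,2).

Now H_k = ker ∂_k / im ∂_{k+1}, so:

  H_0: rank C_0 − rank ∂_1 = 10 − 9 = 1, and the invariant factors of ∂_1 are all 1, so H_0 = Z.
  H_1: rank ker ∂_1 − rank ∂_2 = (30 − 9) − 20 = 1, and ∂_2 has invariant factor 2 > 1, so H_1 = Z × Z/2.
  H_2: rank ker ∂_2 − rank ∂_3 = (20 − 20) − 0 = 0, and there is no ∂_3, so H_2 = 0.

(K is a triangulation of the Klein bottle.)

H_0 ≅ Z,  H_1 ≅ Z × Z/2,  H_2 = 0.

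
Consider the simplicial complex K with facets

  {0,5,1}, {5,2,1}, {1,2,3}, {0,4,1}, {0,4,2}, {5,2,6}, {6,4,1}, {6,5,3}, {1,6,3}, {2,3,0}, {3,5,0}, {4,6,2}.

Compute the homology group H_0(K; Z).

H_0 = Z.

K has 7 vertices, 18 edges, 12 triangles.
rank ∂_0 = 0, rank ∂_1 = 6 ⇒ b_0 = 7 − 0 − 6 = 1; all invariant factors of ∂_1 are 1 so no torsion. So H_0 ≅ Z.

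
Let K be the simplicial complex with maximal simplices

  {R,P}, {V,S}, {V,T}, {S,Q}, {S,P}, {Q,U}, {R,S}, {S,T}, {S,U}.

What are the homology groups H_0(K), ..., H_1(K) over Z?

H_0 ≅ Z,  H_1 ≅ Z^3.

K has 7 vertices, 9 edges.
rank ∂_0 = 0, rank ∂_1 = 6 ⇒ b_0 = 7 − 0 − 6 = 1; all invariant factors of ∂_1 are 1 so no torsion. So H_0 ≅ Z.
rank ∂_1 = 6, rank ∂_2 = 0 ⇒ b_1 = 9 − 6 − 0 = 3. So H_1 ≅ Z^3.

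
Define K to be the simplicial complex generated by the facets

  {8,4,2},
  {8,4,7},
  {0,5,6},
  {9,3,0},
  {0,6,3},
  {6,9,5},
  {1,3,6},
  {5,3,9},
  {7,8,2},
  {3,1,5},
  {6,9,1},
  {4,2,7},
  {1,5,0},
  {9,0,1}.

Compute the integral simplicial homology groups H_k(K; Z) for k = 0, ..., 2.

Take the total order 0 < 1 < 2 < 3 < 4 < 5 < 6 < 7 < 8 < 9 on the vertex set. Then K (dimension 2) consists of the simplices:

  0-simplices (10): [0], [1], [2], [3], [4], [5], [6], [7], [8], [9]
  1-simplices (21): [0,1], [0,3], [0,5], [0,6], [0,9], [1,3], [1,5], [1,6], [1,9], [2,4], [2,7], [2,8], [3,5], [3,6], [3,9], [4,7], [4,8], [5,6], [5,9], [6,9], [7,8]
  2-simplices (14): [0,1,5], [0,1,9], [0,3,6], [0,3,9], [0,5,6], [1,3,5], [1,3,6], [1,6,9], [2,4,7], [2,4,8], [2,7,8], [3,5,9], [4,7,8], [5,6,9]

Hence C_0 ≅ Z^10, C_1 ≅ Z^21, C_2 ≅ Z^14.

Boundary ∂_1: C_1 → C_0 sends each edge [p,q] (with p < q) to q − p. For instance
  ∂[1,3] = [3] − [1].
The resulting 10×21 matrix has rank 8, and its Smith normal form has invariant factors (1,1,1,1,1,1,1,1).

Boundary ∂_2: C_2 → C_1 acts by ∂[p,q,r] = [q,r] − [p,r] + [p,q]. For instance
  ∂[3,5,9] = [5,9] − [3,9] + [3,5],
  ∂[5,6,9] = [6,9] − [5,9] + [5,6].
This gives a 21×14 integer matrix of rank 13; reducing to Smith normal form yields diagonal entries (1,1,1,1,1,1,1,1,1,1,1,1,2).

Computing H_k = (kernel of ∂_k) / (image of ∂_{k+1}):

  H_0: rank C_0 − rank ∂_1 = 10 − 8 = 2, and the invariant factors of ∂_1 are all 1, so H_0 = Z^2.
  H_1: rank ker ∂_1 − rank ∂_2 = (21 − 8) − 13 = 0, and ∂_2 has invariant factor 2 > 1, so H_1 = Z/2Z.
  H_2: rank ker ∂_2 − rank ∂_3 = (14 − 13) − 0 = 1, and there is no ∂_3, so H_2 = Z.

As a check, the Euler characteristic is 10 − 21 + 14 = 3, which agrees with 2 − 0 + 1 = 3.

H_0 = Z^2,  H_1 = Z/2Z,  H_2 = Z.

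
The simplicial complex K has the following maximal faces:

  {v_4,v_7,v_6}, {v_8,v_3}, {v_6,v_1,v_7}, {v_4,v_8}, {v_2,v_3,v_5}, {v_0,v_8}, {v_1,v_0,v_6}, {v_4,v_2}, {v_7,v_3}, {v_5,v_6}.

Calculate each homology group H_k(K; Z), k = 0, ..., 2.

K has 9 vertices, 16 edges, 4 triangles.
rank ∂_0 = 0, rank ∂_1 = 8 ⇒ b_0 = 9 − 0 − 8 = 1; all invariant factors of ∂_1 are 1 so no torsion. So H_0 ≅ Z.
rank ∂_1 = 8, rank ∂_2 = 4 ⇒ b_1 = 16 − 8 − 4 = 4; all invariant factors of ∂_2 are 1 so no torsion. So H_1 ≅ Z^4.
rank ∂_2 = 4, rank ∂_3 = 0 ⇒ b_2 = 4 − 4 − 0 = 0. So H_2 ≅ 0.

H_0 = Z,  H_1 = Z^4,  H_2 = 0.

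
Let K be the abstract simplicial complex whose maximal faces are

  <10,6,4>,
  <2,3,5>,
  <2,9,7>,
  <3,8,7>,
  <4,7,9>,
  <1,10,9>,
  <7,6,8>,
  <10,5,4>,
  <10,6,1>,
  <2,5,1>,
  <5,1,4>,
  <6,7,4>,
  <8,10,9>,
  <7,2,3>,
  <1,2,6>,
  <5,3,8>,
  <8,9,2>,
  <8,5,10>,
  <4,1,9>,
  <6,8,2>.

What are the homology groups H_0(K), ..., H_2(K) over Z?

H_0 ≅ Z,  H_1 ≅ Z ⊕ Z/2,  H_2 = 0.

K has 10 vertices, 30 edges, 20 triangles.
rank ∂_0 = 0, rank ∂_1 = 9 ⇒ b_0 = 10 − 0 − 9 = 1; all invariant factors of ∂_1 are 1 so no torsion. So H_0 ≅ Z.
rank ∂_1 = 9, rank ∂_2 = 20 ⇒ b_1 = 30 − 9 − 20 = 1; ∂_2 has invariant factor(s) [2] giving torsion. So H_1 ≅ Z ⊕ Z/2.
rank ∂_2 = 20, rank ∂_3 = 0 ⇒ b_2 = 20 − 20 − 0 = 0. So H_2 ≅ 0.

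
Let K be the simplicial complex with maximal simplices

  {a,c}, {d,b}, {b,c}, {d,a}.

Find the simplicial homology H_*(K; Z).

Take the total order a < b < c < d on the vertex set. Then K (dimension 1) consists of the simplices:

  0-simplices (4): a, b, c, d
  1-simplices (4): ac, ad, bc, bd

giving chain groups C_0 ≅ Z^4, C_1 ≅ Z^4.

Boundary ∂_1: C_1 → C_0 maps an edge to its endpoints' difference, ∂[p,q] = q − p.
The 4×4 boundary matrix has rank 3 and Smith normal form diag(1,1,1).

Reading off H_k = ker ∂_k / im ∂_{k+1}:

  H_0: rank C_0 − rank ∂_1 = 4 − 3 = 1, and the invariant factors of ∂_1 are all 1, so H_0 ≅ Z.
  H_1: rank ker ∂_1 − rank ∂_2 = (4 − 3) − 0 = 1, and there is no ∂_2, so H_1 ≅ Z.

As a check, the Euler characteristic is 4 − 4 = 0, which agrees with 1 − 1 = 0.
(K is a triangulation of the circle S^1.)

H_0 ≅ Z,  H_1 ≅ Z.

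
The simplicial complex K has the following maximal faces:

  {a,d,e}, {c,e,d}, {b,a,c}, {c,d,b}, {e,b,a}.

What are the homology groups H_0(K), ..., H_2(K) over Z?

Order the vertices as a < b < c < d < e. Listing each simplex with vertices in this order, K has dimension 2 with simplices:

  0-simplices (5): a, b, c, d, e
  1-simplices (10): ab, ac, ad, ae, bc, bd, be, cd, ce, de
  2-simplices (5): abc, abe, ade, bcd, cde

Hence C_0 ≅ Z^5, C_1 ≅ Z^10, C_2 ≅ Z^5.

The boundary map ∂_1: C_1 → C_0 maps an edge to its endpoints' difference, ∂[p,q] = q − p.
This gives a 5×10 integer matrix of rank 4; reducing to Smith normal form yields diagonal entries (1,1,1,1).

Boundary ∂_2: C_2 → C_1 acts by ∂[p,q,r] = [q,r] − [p,r] + [p,q]. For instance
  ∂bcd = cd − bd + bc,
  ∂abe = be − ae + ab.
As a 10×5 matrix over Z this has rank 5, with invariant factors (1,1,1,1,1).

Computing H_k = (kernel of ∂_k) / (image of ∂_{k+1}):

  H_0: rank C_0 − rank ∂_1 = 5 − 4 = 1, and the invariant factors of ∂_1 are all 1, so H_0 ≅ Z.
  H_1: rank ker ∂_1 − rank ∂_2 = (10 − 4) − 5 = 1, and the invariant factors of ∂_2 are all 1, so H_1 ≅ Z.
  H_2: rank ker ∂_2 − rank ∂_3 = (5 − 5) − 0 = 0, and there is no ∂_3, so H_2 ≅ 0.

H_0 ≅ Z,  H_1 ≅ Z,  H_2 = 0.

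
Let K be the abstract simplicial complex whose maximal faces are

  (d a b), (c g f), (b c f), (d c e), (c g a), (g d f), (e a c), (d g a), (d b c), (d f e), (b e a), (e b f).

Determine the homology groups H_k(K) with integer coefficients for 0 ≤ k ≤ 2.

We work with the vertex ordering a < b < c < d < e < f < g. The simplices of K, each written with vertices in increasing order, are:

  0-simplices (7): a, b, c, d, e, f, g
  1-simplices (18): ab, ac, ad, ae, ag, bc, bd, be, bf, cd, ce, cf, cg, de, df, dg, ef, fg
  2-simplices (12): abd, abe, ace, acg, adg, bcd, bcf, bef, cde, cfg, def, dfg

Hence C_0 ≅ Z^7, C_1 ≅ Z^18, C_2 ≅ Z^12.

Boundary ∂_1: C_1 → C_0 maps an edge to its endpoints' difference, ∂[p,q] = q − p.
The 7×18 boundary matrix has rank 6 and Smith normal form diag(1,1,1,1,1,1).

Boundary ∂_2: C_2 → C_1 sends each 2-simplex [p,q,r] to [q,r] − [p,r] + [p,q]. For instance
  ∂bcf = cf − bf + bc,
  ∂cfg = fg − cg + cf.
The resulting 18×12 matrix has rank 12, and its Smith normal form has invariant factors (1,1,1,1,1,1,1,1,1,1,1,2).

Computing H_k = (kernel of ∂_k) / (image of ∂_{k+1}):

  H_0: rank C_0 − rank ∂_1 = 7 − 6 = 1, and the invariant factors of ∂_1 are all 1, so H_0 = Z.
  H_1: rank ker ∂_1 − rank ∂_2 = (18 − 6) − 12 = 0, and ∂_2 has invariant factor 2 > 1, so H_1 = Z/2.
  H_2: rank ker ∂_2 − rank ∂_3 = (12 − 12) − 0 = 0, and there is no ∂_3, so H_2 = 0.

H_0 = Z,  H_1 = Z/2,  H_2 = 0.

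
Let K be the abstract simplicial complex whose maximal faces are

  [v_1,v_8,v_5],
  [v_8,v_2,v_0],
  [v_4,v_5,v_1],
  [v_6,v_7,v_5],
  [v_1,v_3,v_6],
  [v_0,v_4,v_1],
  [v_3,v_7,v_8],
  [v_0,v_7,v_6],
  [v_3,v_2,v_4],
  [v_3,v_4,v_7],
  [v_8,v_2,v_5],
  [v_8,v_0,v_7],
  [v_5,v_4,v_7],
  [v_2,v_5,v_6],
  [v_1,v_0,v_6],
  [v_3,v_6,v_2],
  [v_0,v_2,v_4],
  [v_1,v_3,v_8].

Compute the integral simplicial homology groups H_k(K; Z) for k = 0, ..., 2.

Fix the vertex order v_0 < v_1 < v_2 < v_3 < v_4 < v_5 < v_6 < v_7 < v_8 and write every simplex with vertices in increasing order. Then dim K = 2 and the simplices of K are:

  0-simplices (9): [v_0], [v_1], [v_2], [v_3], [v_4], [v_5], [v_6], [v_7], [v_8]
  1-simplices (27): (27 of them)
  2-simplices (18): (18 of them)

Hence C_0 ≅ Z^9, C_1 ≅ Z^27, C_2 ≅ Z^18.

Boundary ∂_1: C_1 → C_0 sends each edge [p,q] (with p < q) to q − p. For instance
  ∂[v_7,v_8] = [v_8] − [v_7].
The 9×27 boundary matrix has rank 8 and Smith normal form diag(1,1,1,1,1,1,1,1).

The boundary map ∂_2: C_2 → C_1 sends each 2-simplex [p,q,r] to [q,r] − [p,r] + [p,q]. For instance
  ∂[v_0,v_2,v_8] = [v_2,v_8] − [v_0,v_8] + [v_0,v_2],
  ∂[v_1,v_3,v_6] = [v_3,v_6] − [v_1,v_6] + [v_1,v_3].
The resulting 27×18 matrix has rank 17, and its Smith normal form has invariant factors (1,1,1,1,1,1,1,1,1,1,1,1,1,1,1,1,1).

Reading off H_k = ker ∂_k / im ∂_{k+1}:

  H_0: rank C_0 − rank ∂_1 = 9 − 8 = 1, and the invariant factors of ∂_1 are all 1, so H_0 ≅ Z.
  H_1: rank ker ∂_1 − rank ∂_2 = (27 − 8) − 17 = 2, and the invariant factors of ∂_2 are all 1, so H_1 ≅ Z^2.
  H_2: rank ker ∂_2 − rank ∂_3 = (18 − 17) − 0 = 1, and there is no ∂_3, so H_2 ≅ Z.

H_0 ≅ Z,  H_1 ≅ Z^2,  H_2 ≅ Z.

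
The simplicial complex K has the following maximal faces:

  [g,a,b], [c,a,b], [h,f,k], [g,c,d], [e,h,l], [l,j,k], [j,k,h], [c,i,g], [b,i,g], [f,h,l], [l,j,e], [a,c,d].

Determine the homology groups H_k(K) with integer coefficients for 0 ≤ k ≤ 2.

Order the vertices as a < b < c < d < e < f < g < h < i < j < k < l. Listing each simplex with vertices in this order, K has dimension 2 with simplices:

  0-simplices (12): a, b, c, d, e, f, g, h, i, j, k, l
  1-simplices (24): ab, ac, ad, ag, bc, bg, bi, cd, cg, ci, dg, eh, ej, el, fh, fk, fl, gi, hj, hk, hl, jk, jl, kl
  2-simplices (12): abc, abg, acd, bgi, cdg, cgi, ehl, ejl, fhk, fhl, hjk, jkl

giving chain groups C_0 ≅ Z^12, C_1 ≅ Z^24, C_2 ≅ Z^12.

∂_1: C_1 → C_0 is given by ∂[p,q] = [q] − [p]. For instance
  ∂bc = c − b.
The resulting 12×24 matrix has rank 10, and its Smith normal form has invariant factors (1,1,1,1,1,1,1,1,1,1).

∂_2: C_2 → C_1 maps a triangle to the signed sum of its edges. For instance
  ∂fhl = hl − fl + fh,
  ∂hjk = jk − hk + hj.
The 24×12 boundary matrix has rank 12 and Smith normal form diag(1,1,1,1,1,1,1,1,1,1,1,1).

From H_k ≅ ker(∂_k) / im(∂_{k+1}) we obtain:

  H_0: rank C_0 − rank ∂_1 = 12 − 10 = 2, and the invariant factors of ∂_1 are all 1, so H_0 ≅ Z^2.
  H_1: rank ker ∂_1 − rank ∂_2 = (24 − 10) − 12 = 2, and the invariant factors of ∂_2 are all 1, so H_1 ≅ Z^2.
  H_2: rank ker ∂_2 − rank ∂_3 = (12 − 12) − 0 = 0, and there is no ∂_3, so H_2 ≅ 0.

As a check, the Euler characteristic is 12 − 24 + 12 = 0, which agrees with 2 − 2 + 0 = 0.

H_0 = Z^2,  H_1 = Z^2,  H_2 = 0.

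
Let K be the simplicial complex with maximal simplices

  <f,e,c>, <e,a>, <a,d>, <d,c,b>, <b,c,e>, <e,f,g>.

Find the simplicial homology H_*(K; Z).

Take the total order a < b < c < d < e < f < g on the vertex set. Then K (dimension 2) consists of the simplices:

  0-simplices (7): a, b, c, d, e, f, g
  1-simplices (11): ad, ae, bc, bd, be, cd, ce, cf, ef, eg, fg
  2-simplices (4): bcd, bce, cef, efg

giving chain groups C_0 ≅ Z^7, C_1 ≅ Z^11, C_2 ≅ Z^4.

∂_1: C_1 → C_0 sends each edge [p,q] (with p < q) to q − p.
The 7×11 boundary matrix has rank 6 and Smith normal form diag(1,1,1,1,1,1).

The boundary map ∂_2: C_2 → C_1 maps a triangle to the signed sum of its edges. For instance
  ∂bcd = cd − bd + bc,
  ∂bce = ce − be + bc.
This gives a 11×4 integer matrix of rank 4; reducing to Smith normal form yields diagonal entries (1,1,1,1).

Now H_k = ker ∂_k / im ∂_{k+1}, so:

  H_0: rank C_0 − rank ∂_1 = 7 − 6 = 1, and the invariant factors of ∂_1 are all 1, so H_0 ≅ Z.
  H_1: rank ker ∂_1 − rank ∂_2 = (11 − 6) − 4 = 1, and the invariant factors of ∂_2 are all 1, so H_1 ≅ Z.
  H_2: rank ker ∂_2 − rank ∂_3 = (4 − 4) − 0 = 0, and there is no ∂_3, so H_2 ≅ 0.

As a check, the Euler characteristic is 7 − 11 + 4 = 0, which agrees with 1 − 1 + 0 = 0.

H_0 ≅ Z,  H_1 ≅ Z,  H_2 = 0.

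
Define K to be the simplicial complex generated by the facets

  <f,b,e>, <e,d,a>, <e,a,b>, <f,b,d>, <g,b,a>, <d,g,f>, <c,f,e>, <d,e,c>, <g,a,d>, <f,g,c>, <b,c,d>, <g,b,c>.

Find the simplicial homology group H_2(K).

K has 7 vertices, 18 edges, 12 triangles.
rank ∂_2 = 12, rank ∂_3 = 0 ⇒ b_2 = 12 − 12 − 0 = 0. So H_2 ≅ 0.

H_2 = 0.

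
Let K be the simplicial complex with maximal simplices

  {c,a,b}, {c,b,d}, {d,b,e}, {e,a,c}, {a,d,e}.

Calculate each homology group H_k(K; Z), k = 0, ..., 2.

Take the total order a < b < c < d < e on the vertex set. Then K (dimension 2) consists of the simplices:

  0-simplices (5): a, b, c, d, e
  1-simplices (10): ab, ac, ad, ae, bc, bd, be, cd, ce, de
  2-simplices (5): abc, ace, ade, bcd, bde

so the chain groups are C_0 ≅ Z^5, C_1 ≅ Z^10, C_2 ≅ Z^5.

Boundary ∂_1: C_1 → C_0 sends each edge [p,q] (with p < q) to q − p. For instance
  ∂de = e − d.
As a 5×10 matrix over Z this has rank 4, with invariant factors (1,1,1,1).

The boundary map ∂_2: C_2 → C_1 sends each 2-simplex [p,q,r] to [q,r] − [p,r] + [p,q]. For instance
  ∂abc = bc − ac + ab,
  ∂bcd = cd − bd + bc.
The 10×5 boundary matrix has rank 5 and Smith normal form diag(1,1,1,1,1).

Computing H_k = (kernel of ∂_k) / (image of ∂_{k+1}):

  H_0: rank C_0 − rank ∂_1 = 5 − 4 = 1, and the invariant factors of ∂_1 are all 1, so H_0 ≅ Z.
  H_1: rank ker ∂_1 − rank ∂_2 = (10 − 4) − 5 = 1, and the invariant factors of ∂_2 are all 1, so H_1 ≅ Z.
  H_2: rank ker ∂_2 − rank ∂_3 = (5 − 5) − 0 = 0, and there is no ∂_3, so H_2 ≅ 0.

As a check, the Euler characteristic is 5 − 10 + 5 = 0, which agrees with 1 − 1 + 0 = 0.

H_0 = Z,  H_1 = Z,  H_2 = 0.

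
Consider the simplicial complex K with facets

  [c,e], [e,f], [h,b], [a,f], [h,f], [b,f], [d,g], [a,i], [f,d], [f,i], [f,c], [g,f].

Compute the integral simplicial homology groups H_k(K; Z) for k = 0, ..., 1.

H_0 ≅ Z,  H_1 ≅ Z^4.

Order the vertices as a < b < c < d < e < f < g < h < i. Listing each simplex with vertices in this order, K has dimension 1 with simplices:

  0-simplices (9): a, b, c, d, e, f, g, h, i
  1-simplices (12): af, ai, bf, bh, ce, cf, df, dg, ef, fg, fh, fi

Hence C_0 ≅ Z^9, C_1 ≅ Z^12.

Boundary ∂_1: C_1 → C_0 sends each edge [p,q] (with p < q) to q − p. For instance
  ∂df = f − d.
The resulting 9×12 matrix has rank 8, and its Smith normal form has invariant factors (1,1,1,1,1,1,1,1).

Computing H_k = (kernel of ∂_k) / (image of ∂_{k+1}):

  H_0: rank C_0 − rank ∂_1 = 9 − 8 = 1, and the invariant factors of ∂_1 are all 1, so H_0 = Z.
  H_1: rank ker ∂_1 − rank ∂_2 = (12 − 8) − 0 = 4, and there is no ∂_2, so H_1 = Z^4.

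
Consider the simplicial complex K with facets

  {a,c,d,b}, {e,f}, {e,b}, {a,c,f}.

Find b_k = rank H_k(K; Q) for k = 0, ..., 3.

K has 6 vertices, 10 edges, 5 triangles, 1 3-simplex.
rank ∂_0 = 0, rank ∂_1 = 5 ⇒ b_0 = 6 − 0 − 5 = 1; all invariant factors of ∂_1 are 1 so no torsion. So H_0 = Z.
rank ∂_1 = 5, rank ∂_2 = 4 ⇒ b_1 = 10 − 5 − 4 = 1; all invariant factors of ∂_2 are 1 so no torsion. So H_1 = Z.
rank ∂_2 = 4, rank ∂_3 = 1 ⇒ b_2 = 5 − 4 − 1 = 0; all invariant factors of ∂_3 are 1 so no torsion. So H_2 = 0.
rank ∂_3 = 1, rank ∂_4 = 0 ⇒ b_3 = 1 − 1 − 0 = 0. So H_3 = 0.

b_0 = 1, b_1 = 1, b_2 = 0, b_3 = 0.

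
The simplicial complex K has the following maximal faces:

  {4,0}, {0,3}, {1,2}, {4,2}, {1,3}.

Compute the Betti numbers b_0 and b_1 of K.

b_0 = 1, b_1 = 1.

K has 5 vertices, 5 edges.
rank ∂_0 = 0, rank ∂_1 = 4 ⇒ b_0 = 5 − 0 − 4 = 1; all invariant factors of ∂_1 are 1 so no torsion. So H_0 = Z.
rank ∂_1 = 4, rank ∂_2 = 0 ⇒ b_1 = 5 − 4 − 0 = 1. So H_1 = Z.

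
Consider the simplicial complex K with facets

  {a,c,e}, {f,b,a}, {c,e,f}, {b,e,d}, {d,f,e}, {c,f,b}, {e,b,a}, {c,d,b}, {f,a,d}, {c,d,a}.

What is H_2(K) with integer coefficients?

H_2 ≅ 0.

We work with the vertex ordering a < b < c < d < e < f. The simplices of K, each written with vertices in increasing order, are:

  0-simplices (6): a, b, c, d, e, f
  1-simplices (15): ab, ac, ad, ae, af, bc, bd, be, bf, cd, ce, cf, de, df, ef
  2-simplices (10): abe, abf, acd, ace, adf, bcd, bcf, bde, cef, def

so the chain groups are C_0 ≅ Z^6, C_1 ≅ Z^15, C_2 ≅ Z^10.

The boundary map ∂_1: C_1 → C_0 sends each edge [p,q] (with p < q) to q − p.
The 6×15 boundary matrix has rank 5 and Smith normal form diag(1,1,1,1,1).

The boundary map ∂_2: C_2 → C_1 maps a triangle to the signed sum of its edges. For instance
  ∂acd = cd − ad + ac,
  ∂abe = be − ae + ab.
As a 15×10 matrix over Z this has rank 10, with invariant factors (1,1,1,1,1,1,1,1,1,2).

Computing H_k = (kernel of ∂_k) / (image of ∂_{k+1}):

  H_2: rank ker ∂_2 − rank ∂_3 = (10 − 10) − 0 = 0, and there is no ∂_3, so H_2 = 0.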